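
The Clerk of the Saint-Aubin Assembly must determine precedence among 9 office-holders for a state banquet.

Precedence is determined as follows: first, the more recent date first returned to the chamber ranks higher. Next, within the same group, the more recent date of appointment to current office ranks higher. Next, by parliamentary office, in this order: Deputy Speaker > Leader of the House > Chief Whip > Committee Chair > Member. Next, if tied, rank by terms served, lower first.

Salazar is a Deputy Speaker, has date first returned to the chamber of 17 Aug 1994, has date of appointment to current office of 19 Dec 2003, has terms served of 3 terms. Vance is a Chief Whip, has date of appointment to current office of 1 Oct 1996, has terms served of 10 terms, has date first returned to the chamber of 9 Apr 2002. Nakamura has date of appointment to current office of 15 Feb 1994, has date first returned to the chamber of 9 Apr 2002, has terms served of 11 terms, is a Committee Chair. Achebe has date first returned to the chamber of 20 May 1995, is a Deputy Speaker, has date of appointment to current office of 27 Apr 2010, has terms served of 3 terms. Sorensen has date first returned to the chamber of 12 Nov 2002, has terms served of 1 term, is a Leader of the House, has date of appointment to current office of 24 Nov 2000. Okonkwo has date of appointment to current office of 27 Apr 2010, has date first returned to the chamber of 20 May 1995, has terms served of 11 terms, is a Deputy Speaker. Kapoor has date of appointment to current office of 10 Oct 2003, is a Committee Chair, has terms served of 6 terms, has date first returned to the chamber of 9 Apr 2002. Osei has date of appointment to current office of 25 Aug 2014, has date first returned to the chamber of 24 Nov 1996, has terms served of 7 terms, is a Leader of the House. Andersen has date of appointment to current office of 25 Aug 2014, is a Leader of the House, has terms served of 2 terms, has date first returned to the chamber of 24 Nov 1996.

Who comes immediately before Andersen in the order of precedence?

By date first returned to the chamber (later first): Sorensen (12 Nov 2002); then Kapoor, Vance and Nakamura (each 9 Apr 2002); then Andersen and Osei (both 24 Nov 1996); then Achebe and Okonkwo (both 20 May 1995); then Salazar (17 Aug 1994).
Among Kapoor, Vance and Nakamura, by date of appointment to current office (later first): Kapoor (10 Oct 2003) before Vance (1 Oct 1996) before Nakamura (15 Feb 1994).
Andersen and Osei both have date of appointment to current office 25 Aug 2014, so the next rule applies.
Andersen and Osei are each Leader of the House, so the next rule applies.
Among Andersen and Osei, by terms served (lower first): Andersen (2 terms) before Osei (7 terms).
Achebe and Okonkwo both have date of appointment to current office 27 Apr 2010, so the next rule applies.
Achebe and Okonkwo are each Deputy Speaker, so the next rule applies.
Among Achebe and Okonkwo, by terms served (lower first): Achebe (3 terms) before Okonkwo (11 terms).
Order: Sorensen, Kapoor, Vance, Nakamura, Andersen, Osei, Achebe, Okonkwo, Salazar.

Nakamura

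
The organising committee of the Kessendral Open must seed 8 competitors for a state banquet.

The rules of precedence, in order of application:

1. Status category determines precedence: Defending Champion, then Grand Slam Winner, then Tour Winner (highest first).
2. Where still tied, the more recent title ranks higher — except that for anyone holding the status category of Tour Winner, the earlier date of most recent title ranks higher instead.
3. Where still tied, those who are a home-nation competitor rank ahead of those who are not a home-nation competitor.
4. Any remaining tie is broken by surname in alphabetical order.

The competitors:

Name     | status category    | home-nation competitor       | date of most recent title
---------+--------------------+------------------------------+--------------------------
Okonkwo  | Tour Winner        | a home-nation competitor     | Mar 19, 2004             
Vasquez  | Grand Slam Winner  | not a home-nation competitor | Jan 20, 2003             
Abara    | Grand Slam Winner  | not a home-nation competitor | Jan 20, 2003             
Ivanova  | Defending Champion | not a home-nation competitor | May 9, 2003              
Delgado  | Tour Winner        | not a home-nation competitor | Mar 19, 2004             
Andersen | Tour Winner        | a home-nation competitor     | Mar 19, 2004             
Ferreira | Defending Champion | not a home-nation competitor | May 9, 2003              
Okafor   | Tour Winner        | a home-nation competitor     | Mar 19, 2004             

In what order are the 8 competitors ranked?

Ferreira, Ivanova, Abara, Vasquez, Andersen, Okafor, Okonkwo, Delgado

By status category: Ferreira and Ivanova (Defending Champion); then Abara and Vasquez (Grand Slam Winner); then Andersen, Okafor, Okonkwo and Delgado (Tour Winner).
Ferreira and Ivanova both have date of most recent title May 9, 2003, so the next rule applies.
Ferreira and Ivanova are each not a home-nation competitor, so the next rule applies.
Among Ferreira and Ivanova, alphabetically by surname: Ferreira before Ivanova.
Abara and Vasquez both have date of most recent title Jan 20, 2003, so the next rule applies.
Abara and Vasquez are each not a home-nation competitor, so the next rule applies.
Among Abara and Vasquez, alphabetically by surname: Abara before Vasquez.
Andersen, Okafor, Okonkwo and Delgado all have date of most recent title Mar 19, 2004, so the next rule applies.
Among Andersen, Okafor, Okonkwo and Delgado, a home-nation competitor before not a home-nation competitor: Andersen, Okafor and Okonkwo (a home-nation competitor) before Delgado (not a home-nation competitor).
Among Andersen, Okafor and Okonkwo, alphabetically by surname: Andersen before Okafor before Okonkwo.
Full order: Ferreira, Ivanova, Abara, Vasquez, Andersen, Okafor, Okonkwo, Delgado.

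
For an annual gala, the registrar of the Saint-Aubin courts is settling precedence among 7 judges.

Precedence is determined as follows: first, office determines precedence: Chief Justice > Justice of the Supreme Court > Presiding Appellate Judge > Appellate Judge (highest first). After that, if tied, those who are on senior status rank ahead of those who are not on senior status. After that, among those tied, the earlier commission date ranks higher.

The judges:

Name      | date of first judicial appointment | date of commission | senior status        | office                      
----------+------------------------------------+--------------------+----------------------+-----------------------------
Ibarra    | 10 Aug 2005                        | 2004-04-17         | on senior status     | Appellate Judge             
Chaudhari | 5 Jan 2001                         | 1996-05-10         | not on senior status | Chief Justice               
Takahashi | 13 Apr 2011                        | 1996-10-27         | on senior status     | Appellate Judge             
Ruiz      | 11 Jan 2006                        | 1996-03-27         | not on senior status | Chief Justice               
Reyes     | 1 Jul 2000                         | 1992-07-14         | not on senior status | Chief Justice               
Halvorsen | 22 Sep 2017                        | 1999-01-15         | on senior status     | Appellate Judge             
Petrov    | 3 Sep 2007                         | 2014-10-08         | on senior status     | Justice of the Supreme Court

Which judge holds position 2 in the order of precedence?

Ruiz

By office: Reyes, Ruiz and Chaudhari (Chief Justice); then Petrov (Justice of the Supreme Court); then Takahashi, Halvorsen and Ibarra (Appellate Judge).
Reyes, Ruiz and Chaudhari are each not on senior status, so the next rule applies.
Among Reyes, Ruiz and Chaudhari, by date of commission (earlier first): Reyes (1992-07-14) before Ruiz (1996-03-27) before Chaudhari (1996-05-10).
Takahashi, Halvorsen and Ibarra are each on senior status, so the next rule applies.
Among Takahashi, Halvorsen and Ibarra, by date of commission (earlier first): Takahashi (1996-10-27) before Halvorsen (1999-01-15) before Ibarra (2004-04-17).
Order: Reyes, Ruiz, Chaudhari, Petrov, Takahashi, Halvorsen, Ibarra.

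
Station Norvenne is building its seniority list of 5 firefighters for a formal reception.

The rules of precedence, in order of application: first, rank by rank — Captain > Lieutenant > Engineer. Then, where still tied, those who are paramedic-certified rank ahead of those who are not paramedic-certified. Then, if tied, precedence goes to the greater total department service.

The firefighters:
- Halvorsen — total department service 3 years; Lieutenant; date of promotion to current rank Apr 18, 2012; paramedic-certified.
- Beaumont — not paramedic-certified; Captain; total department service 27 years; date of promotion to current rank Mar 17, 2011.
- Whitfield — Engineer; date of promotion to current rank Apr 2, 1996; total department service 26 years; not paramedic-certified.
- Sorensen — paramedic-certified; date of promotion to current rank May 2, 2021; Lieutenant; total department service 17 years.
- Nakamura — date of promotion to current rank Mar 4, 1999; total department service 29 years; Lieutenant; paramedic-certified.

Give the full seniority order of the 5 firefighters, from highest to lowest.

By rank: Beaumont (Captain); then Nakamura, Sorensen and Halvorsen (Lieutenant); then Whitfield (Engineer).
Nakamura, Sorensen and Halvorsen are each paramedic-certified, so the next rule applies.
Among Nakamura, Sorensen and Halvorsen, by total department service (higher first): Nakamura (29 years) before Sorensen (17 years) before Halvorsen (3 years).
Full order: Beaumont, Nakamura, Sorensen, Halvorsen, Whitfield.

Beaumont, Nakamura, Sorensen, Halvorsen, Whitfield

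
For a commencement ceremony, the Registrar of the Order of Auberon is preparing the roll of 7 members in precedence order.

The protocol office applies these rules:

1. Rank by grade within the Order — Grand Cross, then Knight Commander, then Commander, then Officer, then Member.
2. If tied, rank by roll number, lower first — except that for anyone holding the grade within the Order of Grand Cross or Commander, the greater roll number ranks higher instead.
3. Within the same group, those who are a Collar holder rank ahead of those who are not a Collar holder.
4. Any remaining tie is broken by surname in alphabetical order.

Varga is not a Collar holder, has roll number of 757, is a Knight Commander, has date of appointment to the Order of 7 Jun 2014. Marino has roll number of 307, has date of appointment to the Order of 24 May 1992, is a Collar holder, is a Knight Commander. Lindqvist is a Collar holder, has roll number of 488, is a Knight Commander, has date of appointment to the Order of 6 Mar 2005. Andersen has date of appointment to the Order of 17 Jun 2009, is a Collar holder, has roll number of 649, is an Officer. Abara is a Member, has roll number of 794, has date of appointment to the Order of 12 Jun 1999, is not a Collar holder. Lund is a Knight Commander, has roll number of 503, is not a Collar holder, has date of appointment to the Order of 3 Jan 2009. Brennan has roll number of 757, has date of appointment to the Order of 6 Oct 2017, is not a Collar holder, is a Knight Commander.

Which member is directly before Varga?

Brennan

By grade within the Order: Marino, Lindqvist, Lund, Brennan and Varga (Knight Commander); then Andersen (Officer); then Abara (Member).
Among Marino, Lindqvist, Lund, Brennan and Varga, by roll number (lower first): Marino (307) before Lindqvist (488) before Lund (503) before Brennan and Varga (757).
Brennan and Varga are each not a Collar holder, so the next rule applies.
Among Brennan and Varga, alphabetically by surname: Brennan before Varga.
Order: Marino, Lindqvist, Lund, Brennan, Varga, Andersen, Abara.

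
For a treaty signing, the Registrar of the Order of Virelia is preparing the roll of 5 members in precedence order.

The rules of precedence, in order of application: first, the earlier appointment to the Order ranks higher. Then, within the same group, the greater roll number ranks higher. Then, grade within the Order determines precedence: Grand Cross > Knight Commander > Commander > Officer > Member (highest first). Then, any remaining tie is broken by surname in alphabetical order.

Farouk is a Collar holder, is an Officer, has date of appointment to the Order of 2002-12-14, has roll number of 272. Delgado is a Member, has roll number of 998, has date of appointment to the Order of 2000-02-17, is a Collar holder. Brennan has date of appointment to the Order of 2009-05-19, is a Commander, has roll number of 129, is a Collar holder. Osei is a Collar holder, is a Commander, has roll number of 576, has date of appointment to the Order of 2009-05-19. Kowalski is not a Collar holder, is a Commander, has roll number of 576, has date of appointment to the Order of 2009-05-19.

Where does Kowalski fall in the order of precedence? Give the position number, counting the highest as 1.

3

By date of appointment to the Order (earlier first): Delgado (2000-02-17); then Farouk (2002-12-14); then Kowalski, Osei and Brennan (each 2009-05-19).
Among Kowalski, Osei and Brennan, by roll number (higher first): Kowalski and Osei (576) before Brennan (129).
Kowalski and Osei are each Commander, so the next rule applies.
Among Kowalski and Osei, alphabetically by surname: Kowalski before Osei.
Order: Delgado, Farouk, Kowalski, Osei, Brennan. So position 3.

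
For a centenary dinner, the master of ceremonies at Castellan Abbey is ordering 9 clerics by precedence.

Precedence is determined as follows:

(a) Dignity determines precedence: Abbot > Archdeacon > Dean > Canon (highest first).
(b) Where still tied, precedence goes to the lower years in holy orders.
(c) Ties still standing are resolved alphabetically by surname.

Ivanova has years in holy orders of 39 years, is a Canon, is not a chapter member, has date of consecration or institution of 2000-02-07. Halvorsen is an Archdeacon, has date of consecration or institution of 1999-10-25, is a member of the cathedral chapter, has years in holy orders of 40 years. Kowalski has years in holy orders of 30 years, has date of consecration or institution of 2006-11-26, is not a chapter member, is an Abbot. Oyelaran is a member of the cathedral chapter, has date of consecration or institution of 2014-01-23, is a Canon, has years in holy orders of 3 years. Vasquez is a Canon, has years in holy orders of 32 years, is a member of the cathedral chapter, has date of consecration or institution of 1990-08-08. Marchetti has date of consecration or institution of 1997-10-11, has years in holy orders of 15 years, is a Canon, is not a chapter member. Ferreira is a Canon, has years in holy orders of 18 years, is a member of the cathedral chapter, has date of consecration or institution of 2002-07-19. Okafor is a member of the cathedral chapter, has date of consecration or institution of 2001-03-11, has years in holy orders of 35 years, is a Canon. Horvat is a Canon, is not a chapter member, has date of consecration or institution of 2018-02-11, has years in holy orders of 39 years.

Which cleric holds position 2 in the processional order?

Halvorsen

By dignity: Kowalski (Abbot); then Halvorsen (Archdeacon); then Oyelaran, Marchetti, Ferreira, Vasquez, Okafor, Horvat and Ivanova (Canon).
Among Oyelaran, Marchetti, Ferreira, Vasquez, Okafor, Horvat and Ivanova, by years in holy orders (lower first): Oyelaran (3 years) before Marchetti (15 years) before Ferreira (18 years) before Vasquez (32 years) before Okafor (35 years) before Horvat and Ivanova (39 years).
Among Horvat and Ivanova, alphabetically by surname: Horvat before Ivanova.
Order: Kowalski, Halvorsen, Oyelaran, Marchetti, Ferreira, Vasquez, Okafor, Horvat, Ivanova.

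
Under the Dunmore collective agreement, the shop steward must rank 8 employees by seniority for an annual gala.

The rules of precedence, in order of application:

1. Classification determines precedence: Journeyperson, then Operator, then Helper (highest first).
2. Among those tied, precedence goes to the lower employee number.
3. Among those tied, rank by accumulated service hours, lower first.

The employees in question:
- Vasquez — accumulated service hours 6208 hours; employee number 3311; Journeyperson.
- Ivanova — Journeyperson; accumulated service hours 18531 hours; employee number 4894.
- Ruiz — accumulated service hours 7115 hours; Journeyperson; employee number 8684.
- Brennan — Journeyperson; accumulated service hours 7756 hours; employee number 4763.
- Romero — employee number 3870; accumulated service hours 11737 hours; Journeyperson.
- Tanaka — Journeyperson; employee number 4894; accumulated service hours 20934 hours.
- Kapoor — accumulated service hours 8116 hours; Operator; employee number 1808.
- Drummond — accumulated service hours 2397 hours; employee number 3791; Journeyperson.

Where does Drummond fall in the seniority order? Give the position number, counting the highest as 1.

2

By classification: Vasquez, Drummond, Romero, Brennan, Ivanova, Tanaka and Ruiz (Journeyperson); then Kapoor (Operator).
Among Vasquez, Drummond, Romero, Brennan, Ivanova, Tanaka and Ruiz, by employee number (lower first): Vasquez (3311) before Drummond (3791) before Romero (3870) before Brennan (4763) before Ivanova and Tanaka (4894) before Ruiz (8684).
Among Ivanova and Tanaka, by accumulated service hours (lower first): Ivanova (18531 hours) before Tanaka (20934 hours).
Order: Vasquez, Drummond, Romero, Brennan, Ivanova, Tanaka, Ruiz, Kapoor. So position 2.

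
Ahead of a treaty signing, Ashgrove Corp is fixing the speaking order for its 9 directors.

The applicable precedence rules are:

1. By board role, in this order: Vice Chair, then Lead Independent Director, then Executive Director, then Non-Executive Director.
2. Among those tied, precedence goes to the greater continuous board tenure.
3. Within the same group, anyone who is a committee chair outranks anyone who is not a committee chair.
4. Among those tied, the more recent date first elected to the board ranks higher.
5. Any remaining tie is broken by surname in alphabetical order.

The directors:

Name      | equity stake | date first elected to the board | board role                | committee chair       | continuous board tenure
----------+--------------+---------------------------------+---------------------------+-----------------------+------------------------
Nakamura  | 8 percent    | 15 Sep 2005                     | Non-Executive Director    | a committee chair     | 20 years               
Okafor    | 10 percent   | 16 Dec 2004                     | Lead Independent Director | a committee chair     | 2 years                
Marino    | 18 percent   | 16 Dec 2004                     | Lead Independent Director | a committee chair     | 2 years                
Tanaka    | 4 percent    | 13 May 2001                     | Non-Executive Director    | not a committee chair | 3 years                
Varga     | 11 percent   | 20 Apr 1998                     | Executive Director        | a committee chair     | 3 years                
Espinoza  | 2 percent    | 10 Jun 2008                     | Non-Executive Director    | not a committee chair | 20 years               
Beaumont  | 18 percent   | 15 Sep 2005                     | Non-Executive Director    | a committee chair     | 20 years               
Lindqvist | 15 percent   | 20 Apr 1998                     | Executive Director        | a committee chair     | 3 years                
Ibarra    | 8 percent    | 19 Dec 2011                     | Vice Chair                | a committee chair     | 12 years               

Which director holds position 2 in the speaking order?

By board role: Ibarra (Vice Chair); then Marino and Okafor (Lead Independent Director); then Lindqvist and Varga (Executive Director); then Beaumont, Nakamura, Espinoza and Tanaka (Non-Executive Director).
Marino and Okafor both have continuous board tenure 2 years, so the next rule applies.
Marino and Okafor are each a committee chair, so the next rule applies.
Marino and Okafor both have date first elected to the board 16 Dec 2004, so the next rule applies.
Among Marino and Okafor, alphabetically by surname: Marino before Okafor.
Lindqvist and Varga both have continuous board tenure 3 years, so the next rule applies.
Lindqvist and Varga are each a committee chair, so the next rule applies.
Lindqvist and Varga both have date first elected to the board 20 Apr 1998, so the next rule applies.
Among Lindqvist and Varga, alphabetically by surname: Lindqvist before Varga.
Among Beaumont, Nakamura, Espinoza and Tanaka, by continuous board tenure (higher first): Beaumont, Nakamura and Espinoza (20 years) before Tanaka (3 years).
Among Beaumont, Nakamura and Espinoza, a committee chair before not a committee chair: Beaumont and Nakamura (a committee chair) before Espinoza (not a committee chair).
Beaumont and Nakamura both have date first elected to the board 15 Sep 2005, so the next rule applies.
Among Beaumont and Nakamura, alphabetically by surname: Beaumont before Nakamura.
Order: Ibarra, Marino, Okafor, Lindqvist, Varga, Beaumont, Nakamura, Espinoza, Tanaka.

Marino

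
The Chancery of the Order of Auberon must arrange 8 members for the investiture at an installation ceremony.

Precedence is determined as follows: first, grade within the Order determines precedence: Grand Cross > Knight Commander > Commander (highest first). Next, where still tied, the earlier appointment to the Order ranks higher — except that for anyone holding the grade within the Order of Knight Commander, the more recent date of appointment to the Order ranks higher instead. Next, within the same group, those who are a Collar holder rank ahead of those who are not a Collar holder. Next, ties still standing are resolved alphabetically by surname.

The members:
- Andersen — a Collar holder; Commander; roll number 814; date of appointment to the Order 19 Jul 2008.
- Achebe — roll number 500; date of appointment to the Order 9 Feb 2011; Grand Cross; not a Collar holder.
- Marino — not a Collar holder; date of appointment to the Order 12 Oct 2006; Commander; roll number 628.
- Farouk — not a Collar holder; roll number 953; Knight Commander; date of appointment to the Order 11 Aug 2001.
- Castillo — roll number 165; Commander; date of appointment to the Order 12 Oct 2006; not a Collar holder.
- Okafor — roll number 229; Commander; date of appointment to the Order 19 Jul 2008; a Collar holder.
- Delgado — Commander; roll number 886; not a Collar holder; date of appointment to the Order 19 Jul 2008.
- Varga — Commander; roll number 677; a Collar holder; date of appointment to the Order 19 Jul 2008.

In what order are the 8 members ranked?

Achebe, Farouk, Castillo, Marino, Andersen, Okafor, Varga, Delgado

By grade within the Order: Achebe (Grand Cross); then Farouk (Knight Commander); then Castillo, Marino, Andersen, Okafor, Varga and Delgado (Commander).
Among Castillo, Marino, Andersen, Okafor, Varga and Delgado, by date of appointment to the Order (earlier first): Castillo and Marino (12 Oct 2006) before Andersen, Okafor, Varga and Delgado (19 Jul 2008).
Castillo and Marino are each not a Collar holder, so the next rule applies.
Among Castillo and Marino, alphabetically by surname: Castillo before Marino.
Among Andersen, Okafor, Varga and Delgado, a Collar holder before not a Collar holder: Andersen, Okafor and Varga (a Collar holder) before Delgado (not a Collar holder).
Among Andersen, Okafor and Varga, alphabetically by surname: Andersen before Okafor before Varga.
Full order: Achebe, Farouk, Castillo, Marino, Andersen, Okafor, Varga, Delgado.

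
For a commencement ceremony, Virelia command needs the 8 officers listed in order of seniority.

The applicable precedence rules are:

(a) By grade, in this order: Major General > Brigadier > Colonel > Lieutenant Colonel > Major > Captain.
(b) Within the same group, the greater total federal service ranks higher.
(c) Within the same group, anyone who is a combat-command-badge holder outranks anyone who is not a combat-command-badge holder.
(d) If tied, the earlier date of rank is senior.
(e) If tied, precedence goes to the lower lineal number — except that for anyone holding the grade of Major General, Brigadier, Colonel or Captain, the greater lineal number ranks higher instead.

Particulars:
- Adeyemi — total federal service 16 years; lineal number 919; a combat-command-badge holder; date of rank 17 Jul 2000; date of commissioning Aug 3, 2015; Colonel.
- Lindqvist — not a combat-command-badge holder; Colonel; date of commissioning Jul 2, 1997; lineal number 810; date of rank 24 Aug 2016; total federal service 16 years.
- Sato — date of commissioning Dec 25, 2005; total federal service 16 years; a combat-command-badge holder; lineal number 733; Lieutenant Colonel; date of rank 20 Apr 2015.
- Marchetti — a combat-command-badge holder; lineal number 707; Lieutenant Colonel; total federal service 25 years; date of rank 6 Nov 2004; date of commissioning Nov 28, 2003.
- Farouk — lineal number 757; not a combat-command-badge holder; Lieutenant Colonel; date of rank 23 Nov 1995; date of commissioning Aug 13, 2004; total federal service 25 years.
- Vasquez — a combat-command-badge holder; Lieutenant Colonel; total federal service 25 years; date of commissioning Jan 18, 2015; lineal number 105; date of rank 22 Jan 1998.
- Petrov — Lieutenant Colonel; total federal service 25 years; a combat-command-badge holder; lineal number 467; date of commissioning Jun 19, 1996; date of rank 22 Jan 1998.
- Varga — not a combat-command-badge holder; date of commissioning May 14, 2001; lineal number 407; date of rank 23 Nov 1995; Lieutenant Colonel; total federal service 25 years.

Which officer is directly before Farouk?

By grade: Adeyemi and Lindqvist (Colonel); then Vasquez, Petrov, Marchetti, Varga, Farouk and Sato (Lieutenant Colonel).
Adeyemi and Lindqvist both have total federal service 16 years, so the next rule applies.
Among Adeyemi and Lindqvist, a combat-command-badge holder before not a combat-command-badge holder: Adeyemi (a combat-command-badge holder) before Lindqvist (not a combat-command-badge holder).
Among Vasquez, Petrov, Marchetti, Varga, Farouk and Sato, by total federal service (higher first): Vasquez, Petrov, Marchetti, Varga and Farouk (25 years) before Sato (16 years).
Among Vasquez, Petrov, Marchetti, Varga and Farouk, a combat-command-badge holder before not a combat-command-badge holder: Vasquez, Petrov and Marchetti (a combat-command-badge holder) before Varga and Farouk (not a combat-command-badge holder).
Among Vasquez, Petrov and Marchetti, by date of rank (earlier first): Vasquez and Petrov (22 Jan 1998) before Marchetti (6 Nov 2004).
Among Vasquez and Petrov, by lineal number (lower first): Vasquez (105) before Petrov (467).
Varga and Farouk both have date of rank 23 Nov 1995, so the next rule applies.
Among Varga and Farouk, by lineal number (lower first): Varga (407) before Farouk (757).
Order: Adeyemi, Lindqvist, Vasquez, Petrov, Marchetti, Varga, Farouk, Sato.

Varga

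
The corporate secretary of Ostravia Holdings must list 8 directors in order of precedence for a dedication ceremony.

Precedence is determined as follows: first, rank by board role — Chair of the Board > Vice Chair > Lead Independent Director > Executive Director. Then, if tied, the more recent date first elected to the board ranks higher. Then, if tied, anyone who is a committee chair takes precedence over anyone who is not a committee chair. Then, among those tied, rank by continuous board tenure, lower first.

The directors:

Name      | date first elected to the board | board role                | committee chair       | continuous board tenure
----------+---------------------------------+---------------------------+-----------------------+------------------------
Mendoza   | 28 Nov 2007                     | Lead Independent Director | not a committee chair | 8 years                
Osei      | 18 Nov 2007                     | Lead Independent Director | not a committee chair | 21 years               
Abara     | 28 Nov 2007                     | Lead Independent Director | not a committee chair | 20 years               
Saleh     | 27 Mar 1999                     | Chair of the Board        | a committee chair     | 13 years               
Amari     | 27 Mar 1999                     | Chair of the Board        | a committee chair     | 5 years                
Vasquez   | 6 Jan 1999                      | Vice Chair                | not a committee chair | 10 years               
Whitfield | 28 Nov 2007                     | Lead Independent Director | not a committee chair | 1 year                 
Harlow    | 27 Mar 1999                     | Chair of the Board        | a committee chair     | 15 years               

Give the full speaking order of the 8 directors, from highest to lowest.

Amari, Saleh, Harlow, Vasquez, Whitfield, Mendoza, Abara, Osei

By board role: Amari, Saleh and Harlow (Chair of the Board); then Vasquez (Vice Chair); then Whitfield, Mendoza, Abara and Osei (Lead Independent Director).
Amari, Saleh and Harlow all have date first elected to the board 27 Mar 1999, so the next rule applies.
Amari, Saleh and Harlow are each a committee chair, so the next rule applies.
Among Amari, Saleh and Harlow, by continuous board tenure (lower first): Amari (5 years) before Saleh (13 years) before Harlow (15 years).
Among Whitfield, Mendoza, Abara and Osei, by date first elected to the board (later first): Whitfield, Mendoza and Abara (28 Nov 2007) before Osei (18 Nov 2007).
Whitfield, Mendoza and Abara are each not a committee chair, so the next rule applies.
Among Whitfield, Mendoza and Abara, by continuous board tenure (lower first): Whitfield (1 year) before Mendoza (8 years) before Abara (20 years).
Full order: Amari, Saleh, Harlow, Vasquez, Whitfield, Mendoza, Abara, Osei.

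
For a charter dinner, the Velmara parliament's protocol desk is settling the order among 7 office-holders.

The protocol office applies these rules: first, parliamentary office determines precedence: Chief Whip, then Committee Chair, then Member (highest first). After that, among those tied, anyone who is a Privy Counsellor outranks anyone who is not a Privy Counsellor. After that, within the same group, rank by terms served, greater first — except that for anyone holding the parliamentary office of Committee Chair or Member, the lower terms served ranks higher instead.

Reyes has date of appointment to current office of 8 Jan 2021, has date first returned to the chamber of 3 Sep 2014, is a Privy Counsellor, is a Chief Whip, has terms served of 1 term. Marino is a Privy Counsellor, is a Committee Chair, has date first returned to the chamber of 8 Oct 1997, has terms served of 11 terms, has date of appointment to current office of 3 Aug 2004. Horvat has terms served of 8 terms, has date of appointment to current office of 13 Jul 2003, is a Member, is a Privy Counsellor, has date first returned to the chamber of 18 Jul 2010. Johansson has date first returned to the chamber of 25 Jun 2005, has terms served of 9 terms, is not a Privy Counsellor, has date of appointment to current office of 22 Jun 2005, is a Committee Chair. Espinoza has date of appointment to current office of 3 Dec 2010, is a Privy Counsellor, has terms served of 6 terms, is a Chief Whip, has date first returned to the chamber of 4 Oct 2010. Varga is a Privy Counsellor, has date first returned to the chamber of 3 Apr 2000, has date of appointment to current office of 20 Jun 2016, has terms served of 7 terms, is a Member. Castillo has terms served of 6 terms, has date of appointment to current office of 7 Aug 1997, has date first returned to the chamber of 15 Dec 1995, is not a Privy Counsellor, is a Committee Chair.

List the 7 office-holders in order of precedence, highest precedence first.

Espinoza, Reyes, Marino, Castillo, Johansson, Varga, Horvat

By parliamentary office: Espinoza and Reyes (Chief Whip); then Marino, Castillo and Johansson (Committee Chair); then Varga and Horvat (Member).
Espinoza and Reyes are each a Privy Counsellor, so the next rule applies.
Among Espinoza and Reyes, by terms served (higher first): Espinoza (6 terms) before Reyes (1 term).
Among Marino, Castillo and Johansson, a Privy Counsellor before not a Privy Counsellor: Marino (a Privy Counsellor) before Castillo and Johansson (not a Privy Counsellor).
Among Castillo and Johansson, by terms served (lower first) (reversed rule for this group): Castillo (6 terms) before Johansson (9 terms).
Varga and Horvat are each a Privy Counsellor, so the next rule applies.
Among Varga and Horvat, by terms served (lower first) (reversed rule for this group): Varga (7 terms) before Horvat (8 terms).
Full order: Espinoza, Reyes, Marino, Castillo, Johansson, Varga, Horvat.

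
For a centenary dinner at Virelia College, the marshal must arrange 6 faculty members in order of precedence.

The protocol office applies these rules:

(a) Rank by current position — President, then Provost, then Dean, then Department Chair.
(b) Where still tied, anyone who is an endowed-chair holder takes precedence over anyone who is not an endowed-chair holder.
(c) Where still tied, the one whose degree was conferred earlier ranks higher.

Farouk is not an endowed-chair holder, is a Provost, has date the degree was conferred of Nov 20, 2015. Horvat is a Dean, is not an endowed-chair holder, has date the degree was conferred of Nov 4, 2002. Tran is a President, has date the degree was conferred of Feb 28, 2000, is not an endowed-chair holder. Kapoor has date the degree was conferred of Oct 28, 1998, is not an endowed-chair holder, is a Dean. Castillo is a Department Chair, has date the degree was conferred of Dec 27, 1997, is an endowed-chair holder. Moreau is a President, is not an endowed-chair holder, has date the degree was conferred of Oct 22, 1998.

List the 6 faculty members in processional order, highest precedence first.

By current position: Moreau and Tran (President); then Farouk (Provost); then Kapoor and Horvat (Dean); then Castillo (Department Chair).
Moreau and Tran are each not an endowed-chair holder, so the next rule applies.
Among Moreau and Tran, by date the degree was conferred (earlier first): Moreau (Oct 22, 1998) before Tran (Feb 28, 2000).
Kapoor and Horvat are each not an endowed-chair holder, so the next rule applies.
Among Kapoor and Horvat, by date the degree was conferred (earlier first): Kapoor (Oct 28, 1998) before Horvat (Nov 4, 2002).
Full order: Moreau, Tran, Farouk, Kapoor, Horvat, Castillo.

Moreau, Tran, Farouk, Kapoor, Horvat, Castillo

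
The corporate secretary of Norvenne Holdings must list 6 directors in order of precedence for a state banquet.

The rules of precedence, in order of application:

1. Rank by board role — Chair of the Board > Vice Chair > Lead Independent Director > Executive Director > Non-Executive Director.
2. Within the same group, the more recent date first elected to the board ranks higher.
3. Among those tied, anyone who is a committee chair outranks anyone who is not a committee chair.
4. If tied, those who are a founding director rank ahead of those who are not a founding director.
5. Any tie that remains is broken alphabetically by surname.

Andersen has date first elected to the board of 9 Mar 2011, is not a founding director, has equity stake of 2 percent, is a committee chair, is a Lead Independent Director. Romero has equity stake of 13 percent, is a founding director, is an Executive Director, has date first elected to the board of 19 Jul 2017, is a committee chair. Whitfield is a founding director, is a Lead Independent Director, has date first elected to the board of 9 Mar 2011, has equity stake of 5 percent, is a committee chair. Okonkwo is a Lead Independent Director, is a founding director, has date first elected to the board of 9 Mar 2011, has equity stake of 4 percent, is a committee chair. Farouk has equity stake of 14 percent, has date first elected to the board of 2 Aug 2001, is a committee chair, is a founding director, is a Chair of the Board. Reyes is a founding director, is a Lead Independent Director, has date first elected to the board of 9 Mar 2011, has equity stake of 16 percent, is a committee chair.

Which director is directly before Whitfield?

Reyes

By board role: Farouk (Chair of the Board); then Okonkwo, Reyes, Whitfield and Andersen (Lead Independent Director); then Romero (Executive Director).
Okonkwo, Reyes, Whitfield and Andersen all have date first elected to the board 9 Mar 2011, so the next rule applies.
Okonkwo, Reyes, Whitfield and Andersen are each a committee chair, so the next rule applies.
Among Okonkwo, Reyes, Whitfield and Andersen, a founding director before not a founding director: Okonkwo, Reyes and Whitfield (a founding director) before Andersen (not a founding director).
Among Okonkwo, Reyes and Whitfield, alphabetically by surname: Okonkwo before Reyes before Whitfield.
Order: Farouk, Okonkwo, Reyes, Whitfield, Andersen, Romero.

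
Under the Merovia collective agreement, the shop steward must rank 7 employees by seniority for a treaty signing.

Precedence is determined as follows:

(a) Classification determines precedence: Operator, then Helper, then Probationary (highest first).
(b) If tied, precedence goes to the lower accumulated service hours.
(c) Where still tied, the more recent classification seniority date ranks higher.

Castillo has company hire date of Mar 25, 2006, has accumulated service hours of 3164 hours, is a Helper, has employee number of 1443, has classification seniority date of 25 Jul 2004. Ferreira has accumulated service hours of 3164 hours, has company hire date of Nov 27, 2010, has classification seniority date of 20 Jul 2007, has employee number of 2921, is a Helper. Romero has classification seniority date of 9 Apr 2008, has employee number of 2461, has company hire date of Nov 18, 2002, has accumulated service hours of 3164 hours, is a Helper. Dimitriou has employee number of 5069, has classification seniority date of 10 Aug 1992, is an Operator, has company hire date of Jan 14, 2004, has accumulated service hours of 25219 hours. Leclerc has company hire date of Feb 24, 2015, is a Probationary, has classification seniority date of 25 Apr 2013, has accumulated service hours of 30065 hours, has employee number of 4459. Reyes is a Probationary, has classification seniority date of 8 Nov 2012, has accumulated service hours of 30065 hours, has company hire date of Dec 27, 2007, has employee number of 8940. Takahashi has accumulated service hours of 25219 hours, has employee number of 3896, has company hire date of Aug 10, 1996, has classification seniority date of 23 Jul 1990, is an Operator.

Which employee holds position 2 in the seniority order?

By classification: Dimitriou and Takahashi (Operator); then Romero, Ferreira and Castillo (Helper); then Leclerc and Reyes (Probationary).
Dimitriou and Takahashi both have accumulated service hours 25219 hours, so the next rule applies.
Among Dimitriou and Takahashi, by classification seniority date (later first): Dimitriou (10 Aug 1992) before Takahashi (23 Jul 1990).
Romero, Ferreira and Castillo all have accumulated service hours 3164 hours, so the next rule applies.
Among Romero, Ferreira and Castillo, by classification seniority date (later first): Romero (9 Apr 2008) before Ferreira (20 Jul 2007) before Castillo (25 Jul 2004).
Leclerc and Reyes both have accumulated service hours 30065 hours, so the next rule applies.
Among Leclerc and Reyes, by classification seniority date (later first): Leclerc (25 Apr 2013) before Reyes (8 Nov 2012).
Order: Dimitriou, Takahashi, Romero, Ferreira, Castillo, Leclerc, Reyes.

Takahashi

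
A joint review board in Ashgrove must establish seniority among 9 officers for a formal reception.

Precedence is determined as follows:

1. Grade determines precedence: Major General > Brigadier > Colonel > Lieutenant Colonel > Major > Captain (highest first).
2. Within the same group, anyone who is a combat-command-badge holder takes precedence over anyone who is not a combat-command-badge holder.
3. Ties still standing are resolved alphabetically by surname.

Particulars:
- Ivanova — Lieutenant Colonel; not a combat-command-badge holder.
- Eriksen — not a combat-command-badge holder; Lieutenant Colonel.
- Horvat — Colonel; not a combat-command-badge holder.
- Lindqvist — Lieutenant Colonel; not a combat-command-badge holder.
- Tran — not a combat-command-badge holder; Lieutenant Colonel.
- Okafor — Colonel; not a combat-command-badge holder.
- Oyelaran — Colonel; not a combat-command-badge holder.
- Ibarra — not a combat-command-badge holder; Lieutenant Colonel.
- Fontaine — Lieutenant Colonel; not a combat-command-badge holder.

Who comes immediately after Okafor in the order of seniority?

By grade: Horvat, Okafor and Oyelaran (Colonel); then Eriksen, Fontaine, Ibarra, Ivanova, Lindqvist and Tran (Lieutenant Colonel).
Horvat, Okafor and Oyelaran are each not a combat-command-badge holder, so the next rule applies.
Among Horvat, Okafor and Oyelaran, alphabetically by surname: Horvat before Okafor before Oyelaran.
Eriksen, Fontaine, Ibarra, Ivanova, Lindqvist and Tran are each not a combat-command-badge holder, so the next rule applies.
Among Eriksen, Fontaine, Ibarra, Ivanova, Lindqvist and Tran, alphabetically by surname: Eriksen before Fontaine before Ibarra before Ivanova before Lindqvist before Tran.
Order: Horvat, Okafor, Oyelaran, Eriksen, Fontaine, Ibarra, Ivanova, Lindqvist, Tran.

Oyelaran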